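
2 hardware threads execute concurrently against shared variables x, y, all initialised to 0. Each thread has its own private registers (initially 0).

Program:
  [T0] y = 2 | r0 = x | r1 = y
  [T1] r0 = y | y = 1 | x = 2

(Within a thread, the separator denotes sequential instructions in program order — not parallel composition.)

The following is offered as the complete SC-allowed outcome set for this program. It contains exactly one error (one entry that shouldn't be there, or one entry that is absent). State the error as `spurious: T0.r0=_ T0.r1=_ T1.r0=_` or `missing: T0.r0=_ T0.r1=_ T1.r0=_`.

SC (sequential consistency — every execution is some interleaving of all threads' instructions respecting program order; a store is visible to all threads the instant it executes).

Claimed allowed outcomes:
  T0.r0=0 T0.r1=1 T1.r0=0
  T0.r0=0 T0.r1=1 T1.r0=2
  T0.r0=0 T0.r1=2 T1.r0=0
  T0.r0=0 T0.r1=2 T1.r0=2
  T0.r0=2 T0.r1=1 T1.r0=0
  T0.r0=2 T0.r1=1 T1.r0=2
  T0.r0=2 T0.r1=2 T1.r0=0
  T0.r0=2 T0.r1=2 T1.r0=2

spurious: T0.r0=2 T0.r1=2 T1.r0=2

outcome vector order: (T0.r0,T0.r1,T1.r0)
[SC] allowed = {010; 012; 020; 022; 210; 212; 220}
claimed∖SC = {222}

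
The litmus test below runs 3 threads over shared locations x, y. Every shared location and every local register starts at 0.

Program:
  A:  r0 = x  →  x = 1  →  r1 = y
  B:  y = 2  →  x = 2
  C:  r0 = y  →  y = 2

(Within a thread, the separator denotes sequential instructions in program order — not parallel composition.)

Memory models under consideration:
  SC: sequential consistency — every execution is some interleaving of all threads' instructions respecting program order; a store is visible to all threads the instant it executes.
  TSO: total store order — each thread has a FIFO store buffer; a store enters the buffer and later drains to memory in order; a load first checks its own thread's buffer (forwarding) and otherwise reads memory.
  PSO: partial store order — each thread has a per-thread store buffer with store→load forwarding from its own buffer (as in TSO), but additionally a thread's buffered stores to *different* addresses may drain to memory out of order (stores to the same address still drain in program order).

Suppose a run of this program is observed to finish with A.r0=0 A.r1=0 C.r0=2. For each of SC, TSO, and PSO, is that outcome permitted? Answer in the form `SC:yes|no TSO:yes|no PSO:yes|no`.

SC:yes TSO:yes PSO:yes

outcome vector order: (A.r0,A.r1,C.r0)
[SC] allowed = {0/0/0, 0/0/2, 0/2/0, 0/2/2, 2/2/0, 2/2/2}
[TSO] allowed = {0/0/0, 0/0/2, 0/2/0, 0/2/2, 2/2/0, 2/2/2}
[PSO] allowed = {0/0/0, 0/0/2, 0/2/0, 0/2/2, 2/0/0, 2/0/2, 2/2/0, 2/2/2}
target 0/0/2 ∈ {SC,TSO,PSO}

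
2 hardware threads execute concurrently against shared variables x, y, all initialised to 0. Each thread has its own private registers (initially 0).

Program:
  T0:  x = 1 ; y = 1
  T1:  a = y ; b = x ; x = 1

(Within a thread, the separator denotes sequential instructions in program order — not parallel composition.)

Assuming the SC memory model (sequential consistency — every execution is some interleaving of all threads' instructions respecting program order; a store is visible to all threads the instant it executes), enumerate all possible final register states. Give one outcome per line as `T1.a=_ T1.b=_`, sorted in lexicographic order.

T1.a=0 T1.b=0
T1.a=0 T1.b=1
T1.a=1 T1.b=1

outcome vector order: (T1.a,T1.b)
|SC outcomes| = 3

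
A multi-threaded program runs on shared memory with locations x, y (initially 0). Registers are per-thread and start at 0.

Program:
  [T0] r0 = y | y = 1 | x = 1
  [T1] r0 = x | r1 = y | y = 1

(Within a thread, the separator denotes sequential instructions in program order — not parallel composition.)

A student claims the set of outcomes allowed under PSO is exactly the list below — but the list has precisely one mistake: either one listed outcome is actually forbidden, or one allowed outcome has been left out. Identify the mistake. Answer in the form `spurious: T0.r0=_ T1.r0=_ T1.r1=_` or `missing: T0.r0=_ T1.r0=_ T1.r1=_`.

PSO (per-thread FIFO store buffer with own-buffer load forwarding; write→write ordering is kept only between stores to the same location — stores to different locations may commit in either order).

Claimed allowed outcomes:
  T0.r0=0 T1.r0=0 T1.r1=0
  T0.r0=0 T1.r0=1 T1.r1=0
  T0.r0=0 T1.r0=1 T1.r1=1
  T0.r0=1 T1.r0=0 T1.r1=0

missing: T0.r0=0 T1.r0=0 T1.r1=1

outcome vector order: (T0.r0,T1.r0,T1.r1)
under PSO → 0/0/0 0/0/1 0/1/0 0/1/1 1/0/0
PSO∖claimed = {0/0/1}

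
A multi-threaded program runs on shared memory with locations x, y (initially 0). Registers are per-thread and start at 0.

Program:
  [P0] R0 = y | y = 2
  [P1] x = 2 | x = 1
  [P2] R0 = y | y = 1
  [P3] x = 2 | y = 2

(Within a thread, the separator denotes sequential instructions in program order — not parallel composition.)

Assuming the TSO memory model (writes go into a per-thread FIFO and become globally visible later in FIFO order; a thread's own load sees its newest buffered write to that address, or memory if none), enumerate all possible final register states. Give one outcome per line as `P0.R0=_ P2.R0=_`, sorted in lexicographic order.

P0.R0=0 P2.R0=0
P0.R0=0 P2.R0=2
P0.R0=1 P2.R0=0
P0.R0=1 P2.R0=2
P0.R0=2 P2.R0=0
P0.R0=2 P2.R0=2

outcome vector order: (P0.R0,P2.R0)
|TSO outcomes| = 6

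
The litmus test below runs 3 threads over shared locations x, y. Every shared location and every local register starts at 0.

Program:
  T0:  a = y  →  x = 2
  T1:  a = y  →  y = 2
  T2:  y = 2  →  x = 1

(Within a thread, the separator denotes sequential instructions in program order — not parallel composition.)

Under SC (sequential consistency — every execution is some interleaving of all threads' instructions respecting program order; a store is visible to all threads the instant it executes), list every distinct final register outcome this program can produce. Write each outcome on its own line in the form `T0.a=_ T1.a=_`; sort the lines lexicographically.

T0.a=0 T1.a=0
T0.a=0 T1.a=2
T0.a=2 T1.a=0
T0.a=2 T1.a=2

outcome vector order: (T0.a,T1.a)
|SC outcomes| = 4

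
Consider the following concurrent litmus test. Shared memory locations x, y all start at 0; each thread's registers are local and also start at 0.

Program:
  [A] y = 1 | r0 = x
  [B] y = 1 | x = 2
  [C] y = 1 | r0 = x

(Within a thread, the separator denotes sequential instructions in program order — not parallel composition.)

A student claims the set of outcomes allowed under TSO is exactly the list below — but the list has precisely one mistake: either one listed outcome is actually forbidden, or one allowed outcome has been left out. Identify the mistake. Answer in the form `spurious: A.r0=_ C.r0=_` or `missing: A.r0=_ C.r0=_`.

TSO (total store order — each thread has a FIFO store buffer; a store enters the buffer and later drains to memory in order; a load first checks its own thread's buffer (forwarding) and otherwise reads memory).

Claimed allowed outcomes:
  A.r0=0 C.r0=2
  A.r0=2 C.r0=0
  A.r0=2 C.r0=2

missing: A.r0=0 C.r0=0

outcome vector order: (A.r0,C.r0)
TSO: 4 outcomes — {00 02 20 22}
TSO∖claimed = {00}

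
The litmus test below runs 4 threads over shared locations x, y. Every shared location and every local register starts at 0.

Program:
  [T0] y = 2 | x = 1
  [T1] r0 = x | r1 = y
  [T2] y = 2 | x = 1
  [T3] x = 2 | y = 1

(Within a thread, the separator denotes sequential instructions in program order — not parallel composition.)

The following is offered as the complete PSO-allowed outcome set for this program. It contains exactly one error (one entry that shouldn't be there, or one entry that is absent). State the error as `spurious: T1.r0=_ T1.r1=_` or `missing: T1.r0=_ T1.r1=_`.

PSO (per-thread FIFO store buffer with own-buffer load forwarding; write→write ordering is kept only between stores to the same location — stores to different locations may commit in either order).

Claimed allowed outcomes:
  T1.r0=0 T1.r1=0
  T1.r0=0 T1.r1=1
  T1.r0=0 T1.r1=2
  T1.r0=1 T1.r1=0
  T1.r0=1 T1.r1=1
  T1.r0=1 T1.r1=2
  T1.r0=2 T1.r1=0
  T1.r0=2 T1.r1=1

missing: T1.r0=2 T1.r1=2

outcome vector order: (T1.r0,T1.r1)
PSO (9): (0,0), (0,1), (0,2), (1,0), (1,1), (1,2), (2,0), (2,1), (2,2)
PSO∖claimed = {(2,2)}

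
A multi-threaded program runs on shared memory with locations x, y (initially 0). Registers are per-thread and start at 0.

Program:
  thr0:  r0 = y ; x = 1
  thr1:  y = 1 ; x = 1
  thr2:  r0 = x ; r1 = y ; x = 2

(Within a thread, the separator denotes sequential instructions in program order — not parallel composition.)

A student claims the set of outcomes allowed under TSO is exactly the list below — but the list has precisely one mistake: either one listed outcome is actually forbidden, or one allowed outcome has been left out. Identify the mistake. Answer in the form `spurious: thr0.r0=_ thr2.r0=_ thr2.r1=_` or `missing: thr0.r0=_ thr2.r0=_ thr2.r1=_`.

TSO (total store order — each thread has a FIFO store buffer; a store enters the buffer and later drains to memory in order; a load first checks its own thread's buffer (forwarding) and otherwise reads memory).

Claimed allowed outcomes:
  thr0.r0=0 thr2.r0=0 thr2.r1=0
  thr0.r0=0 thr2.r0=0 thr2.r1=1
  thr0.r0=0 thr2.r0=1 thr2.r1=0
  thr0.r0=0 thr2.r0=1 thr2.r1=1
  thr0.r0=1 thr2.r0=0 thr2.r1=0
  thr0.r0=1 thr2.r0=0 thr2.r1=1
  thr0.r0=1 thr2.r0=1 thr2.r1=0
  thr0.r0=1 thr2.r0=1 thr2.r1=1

spurious: thr0.r0=1 thr2.r0=1 thr2.r1=0

outcome vector order: (thr0.r0,thr2.r0,thr2.r1)
under TSO → 0/0/0; 0/0/1; 0/1/0; 0/1/1; 1/0/0; 1/0/1; 1/1/1
claimed∖TSO = {1/1/0}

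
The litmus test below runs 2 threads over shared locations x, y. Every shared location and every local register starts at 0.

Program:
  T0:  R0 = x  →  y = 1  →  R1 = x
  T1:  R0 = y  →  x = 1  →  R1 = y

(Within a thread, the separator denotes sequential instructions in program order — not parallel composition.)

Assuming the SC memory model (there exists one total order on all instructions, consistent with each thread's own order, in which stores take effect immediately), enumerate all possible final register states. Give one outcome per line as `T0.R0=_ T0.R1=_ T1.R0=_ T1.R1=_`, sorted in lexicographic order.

T0.R0=0 T0.R1=0 T1.R0=0 T1.R1=1
T0.R0=0 T0.R1=0 T1.R0=1 T1.R1=1
T0.R0=0 T0.R1=1 T1.R0=0 T1.R1=0
T0.R0=0 T0.R1=1 T1.R0=0 T1.R1=1
T0.R0=0 T0.R1=1 T1.R0=1 T1.R1=1
T0.R0=1 T0.R1=1 T1.R0=0 T1.R1=0
T0.R0=1 T0.R1=1 T1.R0=0 T1.R1=1

outcome vector order: (T0.R0,T0.R1,T1.R0,T1.R1)
|SC outcomes| = 7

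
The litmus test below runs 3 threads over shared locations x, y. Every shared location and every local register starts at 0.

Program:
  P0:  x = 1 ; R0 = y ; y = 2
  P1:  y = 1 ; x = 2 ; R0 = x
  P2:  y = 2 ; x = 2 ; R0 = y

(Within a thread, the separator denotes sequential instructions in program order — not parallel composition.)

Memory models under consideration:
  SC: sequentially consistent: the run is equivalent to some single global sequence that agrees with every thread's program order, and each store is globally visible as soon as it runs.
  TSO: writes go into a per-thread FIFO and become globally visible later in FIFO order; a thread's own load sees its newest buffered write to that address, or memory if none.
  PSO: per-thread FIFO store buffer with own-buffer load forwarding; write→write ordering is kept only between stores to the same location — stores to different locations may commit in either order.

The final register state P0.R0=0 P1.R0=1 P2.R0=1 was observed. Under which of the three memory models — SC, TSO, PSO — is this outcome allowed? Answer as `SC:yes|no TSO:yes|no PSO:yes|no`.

outcome vector order: (P0.R0,P1.R0,P2.R0)
under SC → 0/2/1, 0/2/2, 1/1/1, 1/1/2, 1/2/1, 1/2/2, 2/1/2, 2/2/1, 2/2/2
under TSO → 0/1/1, 0/1/2, 0/2/1, 0/2/2, 1/1/1, 1/1/2, 1/2/1, 1/2/2, 2/1/1, 2/1/2, 2/2/1, 2/2/2
under PSO → 0/1/1, 0/1/2, 0/2/1, 0/2/2, 1/1/1, 1/1/2, 1/2/1, 1/2/2, 2/1/1, 2/1/2, 2/2/1, 2/2/2
target 0/1/1 ∈ {TSO,PSO}

SC:no TSO:yes PSO:yes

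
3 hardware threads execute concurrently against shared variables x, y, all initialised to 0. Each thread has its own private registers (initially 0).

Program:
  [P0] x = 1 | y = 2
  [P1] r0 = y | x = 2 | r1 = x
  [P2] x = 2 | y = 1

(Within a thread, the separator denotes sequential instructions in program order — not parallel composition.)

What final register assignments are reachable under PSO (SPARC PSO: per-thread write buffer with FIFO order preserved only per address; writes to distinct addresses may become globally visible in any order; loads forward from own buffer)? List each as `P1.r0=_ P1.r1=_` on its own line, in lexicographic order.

P1.r0=0 P1.r1=1
P1.r0=0 P1.r1=2
P1.r0=1 P1.r1=1
P1.r0=1 P1.r1=2
P1.r0=2 P1.r1=1
P1.r0=2 P1.r1=2

outcome vector order: (P1.r0,P1.r1)
|PSO outcomes| = 6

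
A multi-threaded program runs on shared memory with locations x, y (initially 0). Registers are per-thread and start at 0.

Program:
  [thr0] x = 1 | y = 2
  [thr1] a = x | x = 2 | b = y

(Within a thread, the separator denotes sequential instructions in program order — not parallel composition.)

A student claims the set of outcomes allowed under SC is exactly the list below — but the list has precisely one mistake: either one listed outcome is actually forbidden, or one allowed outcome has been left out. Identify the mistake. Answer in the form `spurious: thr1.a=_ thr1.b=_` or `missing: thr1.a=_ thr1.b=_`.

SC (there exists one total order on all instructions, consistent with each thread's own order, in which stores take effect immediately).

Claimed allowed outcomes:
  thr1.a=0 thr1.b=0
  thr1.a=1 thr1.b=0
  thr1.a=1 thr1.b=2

missing: thr1.a=0 thr1.b=2

outcome vector order: (thr1.a,thr1.b)
under SC → (0,0), (0,2), (1,0), (1,2)
SC∖claimed = {(0,2)}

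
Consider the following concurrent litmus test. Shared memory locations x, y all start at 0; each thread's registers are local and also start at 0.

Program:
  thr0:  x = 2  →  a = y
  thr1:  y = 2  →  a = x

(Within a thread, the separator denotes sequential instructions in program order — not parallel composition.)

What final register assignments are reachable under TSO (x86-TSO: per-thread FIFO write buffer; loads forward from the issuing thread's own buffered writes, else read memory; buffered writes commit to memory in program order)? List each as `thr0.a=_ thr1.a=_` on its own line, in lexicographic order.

outcome vector order: (thr0.a,thr1.a)
|TSO outcomes| = 4

thr0.a=0 thr1.a=0
thr0.a=0 thr1.a=2
thr0.a=2 thr1.a=0
thr0.a=2 thr1.a=2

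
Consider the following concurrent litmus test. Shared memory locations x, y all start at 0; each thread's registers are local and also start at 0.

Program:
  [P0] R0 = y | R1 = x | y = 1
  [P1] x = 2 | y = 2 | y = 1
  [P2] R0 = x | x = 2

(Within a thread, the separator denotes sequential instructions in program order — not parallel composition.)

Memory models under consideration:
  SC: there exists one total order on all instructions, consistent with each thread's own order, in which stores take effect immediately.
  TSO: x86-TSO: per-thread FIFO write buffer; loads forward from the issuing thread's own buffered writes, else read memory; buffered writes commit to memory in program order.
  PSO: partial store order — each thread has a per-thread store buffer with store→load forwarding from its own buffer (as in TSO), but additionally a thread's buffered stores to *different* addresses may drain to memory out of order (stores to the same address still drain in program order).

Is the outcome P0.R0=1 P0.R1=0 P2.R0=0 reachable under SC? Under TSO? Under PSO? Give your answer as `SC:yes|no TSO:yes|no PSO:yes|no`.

outcome vector order: (P0.R0,P0.R1,P2.R0)
SC: 8 outcomes — {0/0/0, 0/0/2, 0/2/0, 0/2/2, 1/2/0, 1/2/2, 2/2/0, 2/2/2}
TSO: 8 outcomes — {0/0/0, 0/0/2, 0/2/0, 0/2/2, 1/2/0, 1/2/2, 2/2/0, 2/2/2}
PSO: 12 outcomes — {0/0/0, 0/0/2, 0/2/0, 0/2/2, 1/0/0, 1/0/2, 1/2/0, 1/2/2, 2/0/0, 2/0/2, 2/2/0, 2/2/2}
target 1/0/0 ∈ {PSO}

SC:no TSO:no PSO:yes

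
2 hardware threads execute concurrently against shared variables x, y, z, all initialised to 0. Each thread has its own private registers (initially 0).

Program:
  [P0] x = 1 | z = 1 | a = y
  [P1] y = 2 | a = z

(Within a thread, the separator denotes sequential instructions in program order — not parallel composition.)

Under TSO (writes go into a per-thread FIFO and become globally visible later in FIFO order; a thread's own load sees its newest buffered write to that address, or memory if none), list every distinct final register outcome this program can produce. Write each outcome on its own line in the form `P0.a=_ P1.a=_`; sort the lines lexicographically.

outcome vector order: (P0.a,P1.a)
|TSO outcomes| = 4

P0.a=0 P1.a=0
P0.a=0 P1.a=1
P0.a=2 P1.a=0
P0.a=2 P1.a=1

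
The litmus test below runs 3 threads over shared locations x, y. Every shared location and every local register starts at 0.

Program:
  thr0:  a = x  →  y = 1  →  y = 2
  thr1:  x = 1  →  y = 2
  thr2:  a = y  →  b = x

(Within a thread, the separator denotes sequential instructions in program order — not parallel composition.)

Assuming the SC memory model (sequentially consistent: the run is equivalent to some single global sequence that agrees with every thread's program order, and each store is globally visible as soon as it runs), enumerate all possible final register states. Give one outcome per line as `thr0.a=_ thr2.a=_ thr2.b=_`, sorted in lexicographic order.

outcome vector order: (thr0.a,thr2.a,thr2.b)
|SC outcomes| = 10

thr0.a=0 thr2.a=0 thr2.b=0
thr0.a=0 thr2.a=0 thr2.b=1
thr0.a=0 thr2.a=1 thr2.b=0
thr0.a=0 thr2.a=1 thr2.b=1
thr0.a=0 thr2.a=2 thr2.b=0
thr0.a=0 thr2.a=2 thr2.b=1
thr0.a=1 thr2.a=0 thr2.b=0
thr0.a=1 thr2.a=0 thr2.b=1
thr0.a=1 thr2.a=1 thr2.b=1
thr0.a=1 thr2.a=2 thr2.b=1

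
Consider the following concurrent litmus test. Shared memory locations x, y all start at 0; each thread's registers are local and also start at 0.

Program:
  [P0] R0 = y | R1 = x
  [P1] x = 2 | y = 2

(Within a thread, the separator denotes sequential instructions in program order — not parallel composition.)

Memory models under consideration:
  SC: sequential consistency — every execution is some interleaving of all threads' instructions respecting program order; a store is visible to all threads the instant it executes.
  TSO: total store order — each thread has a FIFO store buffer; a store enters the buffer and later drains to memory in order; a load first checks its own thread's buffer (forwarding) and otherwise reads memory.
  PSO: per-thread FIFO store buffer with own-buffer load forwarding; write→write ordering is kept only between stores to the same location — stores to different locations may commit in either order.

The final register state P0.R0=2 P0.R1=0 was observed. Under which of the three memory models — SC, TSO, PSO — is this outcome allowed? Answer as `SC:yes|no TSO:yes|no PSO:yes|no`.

SC:no TSO:no PSO:yes

outcome vector order: (P0.R0,P0.R1)
SC (3): 0/0 0/2 2/2
TSO (3): 0/0 0/2 2/2
PSO (4): 0/0 0/2 2/0 2/2
target 2/0 ∈ {PSO}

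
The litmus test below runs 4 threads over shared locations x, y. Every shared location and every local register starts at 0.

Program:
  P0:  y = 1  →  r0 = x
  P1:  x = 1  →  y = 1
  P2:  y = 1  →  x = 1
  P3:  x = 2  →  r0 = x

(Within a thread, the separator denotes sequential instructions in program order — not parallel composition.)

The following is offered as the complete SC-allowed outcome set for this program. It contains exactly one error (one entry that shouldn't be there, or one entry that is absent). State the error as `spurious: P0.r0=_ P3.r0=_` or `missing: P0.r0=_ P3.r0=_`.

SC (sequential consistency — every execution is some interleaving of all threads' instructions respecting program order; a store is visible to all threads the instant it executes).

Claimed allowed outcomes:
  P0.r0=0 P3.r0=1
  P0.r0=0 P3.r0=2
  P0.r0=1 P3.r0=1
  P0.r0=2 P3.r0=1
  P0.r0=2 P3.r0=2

outcome vector order: (P0.r0,P3.r0)
under SC → 0/1; 0/2; 1/1; 1/2; 2/1; 2/2
SC∖claimed = {1/2}

missing: P0.r0=1 P3.r0=2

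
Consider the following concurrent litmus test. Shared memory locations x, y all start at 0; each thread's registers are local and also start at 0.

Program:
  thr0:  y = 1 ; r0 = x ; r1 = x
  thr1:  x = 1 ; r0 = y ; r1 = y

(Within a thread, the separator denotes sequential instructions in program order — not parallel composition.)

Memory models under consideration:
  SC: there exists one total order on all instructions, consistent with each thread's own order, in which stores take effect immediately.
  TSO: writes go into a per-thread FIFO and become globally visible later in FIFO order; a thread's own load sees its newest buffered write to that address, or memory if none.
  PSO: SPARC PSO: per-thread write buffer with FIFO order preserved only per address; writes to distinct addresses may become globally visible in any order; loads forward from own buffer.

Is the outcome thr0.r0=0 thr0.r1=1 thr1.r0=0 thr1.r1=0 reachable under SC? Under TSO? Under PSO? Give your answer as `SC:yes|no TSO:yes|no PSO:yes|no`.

outcome vector order: (thr0.r0,thr0.r1,thr1.r0,thr1.r1)
[SC] allowed = {0/0/1/1, 0/1/1/1, 1/1/0/0, 1/1/0/1, 1/1/1/1}
[TSO] allowed = {0/0/0/0, 0/0/0/1, 0/0/1/1, 0/1/0/0, 0/1/0/1, 0/1/1/1, 1/1/0/0, 1/1/0/1, 1/1/1/1}
[PSO] allowed = {0/0/0/0, 0/0/0/1, 0/0/1/1, 0/1/0/0, 0/1/0/1, 0/1/1/1, 1/1/0/0, 1/1/0/1, 1/1/1/1}
target 0/1/0/0 ∈ {TSO,PSO}

SC:no TSO:yes PSO:yes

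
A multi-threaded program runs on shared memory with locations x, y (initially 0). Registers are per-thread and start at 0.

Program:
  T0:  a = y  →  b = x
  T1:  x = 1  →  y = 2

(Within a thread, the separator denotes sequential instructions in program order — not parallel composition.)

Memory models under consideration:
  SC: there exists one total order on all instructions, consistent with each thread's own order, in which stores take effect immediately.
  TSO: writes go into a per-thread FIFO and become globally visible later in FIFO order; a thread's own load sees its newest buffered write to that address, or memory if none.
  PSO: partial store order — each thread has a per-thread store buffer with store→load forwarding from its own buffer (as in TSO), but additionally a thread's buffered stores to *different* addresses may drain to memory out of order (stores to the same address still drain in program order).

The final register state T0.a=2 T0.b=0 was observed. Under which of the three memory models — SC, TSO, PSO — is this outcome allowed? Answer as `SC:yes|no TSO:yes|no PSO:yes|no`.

SC:no TSO:no PSO:yes

outcome vector order: (T0.a,T0.b)
under SC → 00, 01, 21
under TSO → 00, 01, 21
under PSO → 00, 01, 20, 21
target 20 ∈ {PSO}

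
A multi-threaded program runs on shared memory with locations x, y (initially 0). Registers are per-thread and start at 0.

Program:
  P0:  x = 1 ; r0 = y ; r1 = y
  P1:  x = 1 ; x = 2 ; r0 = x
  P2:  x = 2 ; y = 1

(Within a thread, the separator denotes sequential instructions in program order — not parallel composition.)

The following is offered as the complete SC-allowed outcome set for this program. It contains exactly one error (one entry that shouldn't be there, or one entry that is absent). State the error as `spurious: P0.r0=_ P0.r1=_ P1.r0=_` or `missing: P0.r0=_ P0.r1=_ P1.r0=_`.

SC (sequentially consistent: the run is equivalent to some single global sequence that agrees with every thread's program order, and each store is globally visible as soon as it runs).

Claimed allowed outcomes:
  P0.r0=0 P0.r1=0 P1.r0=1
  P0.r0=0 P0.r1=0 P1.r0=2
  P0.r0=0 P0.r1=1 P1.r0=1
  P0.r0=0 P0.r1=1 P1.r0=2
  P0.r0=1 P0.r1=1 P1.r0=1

missing: P0.r0=1 P0.r1=1 P1.r0=2

outcome vector order: (P0.r0,P0.r1,P1.r0)
under SC → 001; 002; 011; 012; 111; 112
SC∖claimed = {112}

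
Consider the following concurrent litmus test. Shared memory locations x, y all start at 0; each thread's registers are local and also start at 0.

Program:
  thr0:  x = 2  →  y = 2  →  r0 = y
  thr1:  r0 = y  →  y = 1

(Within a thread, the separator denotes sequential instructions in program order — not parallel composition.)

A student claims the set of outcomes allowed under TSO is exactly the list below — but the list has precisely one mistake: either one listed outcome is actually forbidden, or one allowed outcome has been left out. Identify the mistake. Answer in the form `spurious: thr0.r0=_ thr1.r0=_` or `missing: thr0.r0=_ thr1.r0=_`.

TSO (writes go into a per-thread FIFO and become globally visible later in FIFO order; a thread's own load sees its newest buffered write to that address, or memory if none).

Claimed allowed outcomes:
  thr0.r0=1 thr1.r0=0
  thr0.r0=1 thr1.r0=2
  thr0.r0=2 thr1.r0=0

outcome vector order: (thr0.r0,thr1.r0)
TSO: 4 outcomes — {(1,0) (1,2) (2,0) (2,2)}
TSO∖claimed = {(2,2)}

missing: thr0.r0=2 thr1.r0=2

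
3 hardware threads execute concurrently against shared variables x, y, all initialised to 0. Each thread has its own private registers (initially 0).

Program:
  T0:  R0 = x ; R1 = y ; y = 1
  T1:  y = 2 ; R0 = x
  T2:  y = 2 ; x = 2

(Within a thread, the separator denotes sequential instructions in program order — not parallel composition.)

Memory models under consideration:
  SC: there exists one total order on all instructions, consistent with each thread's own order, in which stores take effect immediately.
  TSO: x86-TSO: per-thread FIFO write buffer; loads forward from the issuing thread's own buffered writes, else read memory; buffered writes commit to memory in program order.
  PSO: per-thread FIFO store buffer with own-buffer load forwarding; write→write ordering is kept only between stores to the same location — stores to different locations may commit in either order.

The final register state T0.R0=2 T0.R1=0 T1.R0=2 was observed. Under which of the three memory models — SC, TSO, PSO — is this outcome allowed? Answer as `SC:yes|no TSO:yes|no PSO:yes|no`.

outcome vector order: (T0.R0,T0.R1,T1.R0)
SC (6): (0,0,0), (0,0,2), (0,2,0), (0,2,2), (2,2,0), (2,2,2)
TSO (6): (0,0,0), (0,0,2), (0,2,0), (0,2,2), (2,2,0), (2,2,2)
PSO (8): (0,0,0), (0,0,2), (0,2,0), (0,2,2), (2,0,0), (2,0,2), (2,2,0), (2,2,2)
target (2,0,2) ∈ {PSO}

SC:no TSO:no PSO:yes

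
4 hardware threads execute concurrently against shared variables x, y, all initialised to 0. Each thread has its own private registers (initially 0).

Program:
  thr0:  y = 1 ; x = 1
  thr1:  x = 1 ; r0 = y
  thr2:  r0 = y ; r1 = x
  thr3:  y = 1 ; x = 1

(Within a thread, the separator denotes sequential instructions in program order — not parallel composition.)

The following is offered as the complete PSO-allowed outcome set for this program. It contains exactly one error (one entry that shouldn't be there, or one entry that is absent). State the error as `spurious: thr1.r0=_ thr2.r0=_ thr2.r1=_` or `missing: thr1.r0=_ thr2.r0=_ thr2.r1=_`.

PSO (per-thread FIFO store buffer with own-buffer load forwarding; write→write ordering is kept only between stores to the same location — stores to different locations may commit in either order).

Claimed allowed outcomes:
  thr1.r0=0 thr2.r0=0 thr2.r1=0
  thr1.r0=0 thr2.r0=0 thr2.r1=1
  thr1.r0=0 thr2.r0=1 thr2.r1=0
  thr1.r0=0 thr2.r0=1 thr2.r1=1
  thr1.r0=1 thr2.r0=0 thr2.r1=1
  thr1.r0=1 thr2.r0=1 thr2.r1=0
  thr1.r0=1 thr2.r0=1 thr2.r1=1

missing: thr1.r0=1 thr2.r0=0 thr2.r1=0

outcome vector order: (thr1.r0,thr2.r0,thr2.r1)
under PSO → 000; 001; 010; 011; 100; 101; 110; 111
PSO∖claimed = {100}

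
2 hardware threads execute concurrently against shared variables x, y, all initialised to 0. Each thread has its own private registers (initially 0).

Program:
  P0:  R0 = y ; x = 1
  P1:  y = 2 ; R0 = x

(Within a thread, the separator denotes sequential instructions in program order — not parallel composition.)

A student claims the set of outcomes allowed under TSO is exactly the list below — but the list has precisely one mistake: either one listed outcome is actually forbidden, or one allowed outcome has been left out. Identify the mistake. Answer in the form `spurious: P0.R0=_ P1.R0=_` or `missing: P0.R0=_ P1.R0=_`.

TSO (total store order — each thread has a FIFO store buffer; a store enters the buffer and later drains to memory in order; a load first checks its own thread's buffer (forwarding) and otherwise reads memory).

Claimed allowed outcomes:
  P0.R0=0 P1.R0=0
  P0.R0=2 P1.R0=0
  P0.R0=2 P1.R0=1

missing: P0.R0=0 P1.R0=1

outcome vector order: (P0.R0,P1.R0)
TSO (4): 0/0, 0/1, 2/0, 2/1
TSO∖claimed = {0/1}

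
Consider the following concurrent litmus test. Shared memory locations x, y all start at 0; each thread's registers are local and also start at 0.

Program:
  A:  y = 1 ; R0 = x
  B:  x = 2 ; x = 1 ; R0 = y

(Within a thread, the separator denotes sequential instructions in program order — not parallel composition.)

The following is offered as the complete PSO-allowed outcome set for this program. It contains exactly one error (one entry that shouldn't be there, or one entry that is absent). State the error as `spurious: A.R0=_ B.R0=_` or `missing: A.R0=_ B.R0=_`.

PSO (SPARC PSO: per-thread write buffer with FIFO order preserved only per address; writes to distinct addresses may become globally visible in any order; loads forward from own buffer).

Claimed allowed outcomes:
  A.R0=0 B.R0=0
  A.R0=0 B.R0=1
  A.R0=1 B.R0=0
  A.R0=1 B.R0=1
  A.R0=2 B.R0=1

missing: A.R0=2 B.R0=0

outcome vector order: (A.R0,B.R0)
[PSO] allowed = {00, 01, 10, 11, 20, 21}
PSO∖claimed = {20}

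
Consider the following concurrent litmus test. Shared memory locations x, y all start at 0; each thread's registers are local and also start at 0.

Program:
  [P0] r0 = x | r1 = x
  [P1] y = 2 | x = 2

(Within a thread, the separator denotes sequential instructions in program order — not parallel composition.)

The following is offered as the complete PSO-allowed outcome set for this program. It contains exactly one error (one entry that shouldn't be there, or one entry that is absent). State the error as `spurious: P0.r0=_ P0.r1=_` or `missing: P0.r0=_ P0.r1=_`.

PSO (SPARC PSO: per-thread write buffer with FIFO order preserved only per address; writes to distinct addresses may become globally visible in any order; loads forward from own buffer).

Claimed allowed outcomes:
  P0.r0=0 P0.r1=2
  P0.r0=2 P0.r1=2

missing: P0.r0=0 P0.r1=0

outcome vector order: (P0.r0,P0.r1)
PSO (3): (0,0), (0,2), (2,2)
PSO∖claimed = {(0,0)}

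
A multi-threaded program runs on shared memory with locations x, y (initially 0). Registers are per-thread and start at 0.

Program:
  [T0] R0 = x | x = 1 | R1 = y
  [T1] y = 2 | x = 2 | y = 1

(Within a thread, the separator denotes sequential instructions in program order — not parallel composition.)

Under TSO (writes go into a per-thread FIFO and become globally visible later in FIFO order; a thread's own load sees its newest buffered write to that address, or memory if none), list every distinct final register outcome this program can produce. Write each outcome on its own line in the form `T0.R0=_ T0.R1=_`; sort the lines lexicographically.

T0.R0=0 T0.R1=0
T0.R0=0 T0.R1=1
T0.R0=0 T0.R1=2
T0.R0=2 T0.R1=1
T0.R0=2 T0.R1=2

outcome vector order: (T0.R0,T0.R1)
|TSO outcomes| = 5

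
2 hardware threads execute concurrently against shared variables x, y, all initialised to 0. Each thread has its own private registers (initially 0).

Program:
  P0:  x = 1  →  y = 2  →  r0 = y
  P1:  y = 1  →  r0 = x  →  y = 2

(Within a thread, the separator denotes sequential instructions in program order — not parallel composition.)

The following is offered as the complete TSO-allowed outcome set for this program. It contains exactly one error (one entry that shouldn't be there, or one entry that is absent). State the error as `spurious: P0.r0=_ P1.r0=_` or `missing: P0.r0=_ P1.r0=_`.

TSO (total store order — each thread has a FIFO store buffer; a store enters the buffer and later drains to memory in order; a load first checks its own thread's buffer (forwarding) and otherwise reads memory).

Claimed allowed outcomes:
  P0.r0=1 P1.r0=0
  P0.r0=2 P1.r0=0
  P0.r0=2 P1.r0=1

outcome vector order: (P0.r0,P1.r0)
TSO (4): <1 0>, <1 1>, <2 0>, <2 1>
TSO∖claimed = {<1 1>}

missing: P0.r0=1 P1.r0=1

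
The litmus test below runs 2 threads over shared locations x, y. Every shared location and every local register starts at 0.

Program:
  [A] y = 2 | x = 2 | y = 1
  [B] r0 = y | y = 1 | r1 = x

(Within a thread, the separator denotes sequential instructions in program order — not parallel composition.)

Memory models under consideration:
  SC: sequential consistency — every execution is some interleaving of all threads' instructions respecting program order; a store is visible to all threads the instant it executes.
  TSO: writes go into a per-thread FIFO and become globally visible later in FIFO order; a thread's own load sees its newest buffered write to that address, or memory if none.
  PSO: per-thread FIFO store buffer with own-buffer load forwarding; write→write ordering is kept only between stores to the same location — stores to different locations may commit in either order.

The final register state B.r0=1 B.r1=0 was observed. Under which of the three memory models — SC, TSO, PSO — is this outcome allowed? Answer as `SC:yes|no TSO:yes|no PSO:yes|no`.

outcome vector order: (B.r0,B.r1)
SC (5): 00, 02, 12, 20, 22
TSO (5): 00, 02, 12, 20, 22
PSO (6): 00, 02, 10, 12, 20, 22
target 10 ∈ {PSO}

SC:no TSO:no PSO:yes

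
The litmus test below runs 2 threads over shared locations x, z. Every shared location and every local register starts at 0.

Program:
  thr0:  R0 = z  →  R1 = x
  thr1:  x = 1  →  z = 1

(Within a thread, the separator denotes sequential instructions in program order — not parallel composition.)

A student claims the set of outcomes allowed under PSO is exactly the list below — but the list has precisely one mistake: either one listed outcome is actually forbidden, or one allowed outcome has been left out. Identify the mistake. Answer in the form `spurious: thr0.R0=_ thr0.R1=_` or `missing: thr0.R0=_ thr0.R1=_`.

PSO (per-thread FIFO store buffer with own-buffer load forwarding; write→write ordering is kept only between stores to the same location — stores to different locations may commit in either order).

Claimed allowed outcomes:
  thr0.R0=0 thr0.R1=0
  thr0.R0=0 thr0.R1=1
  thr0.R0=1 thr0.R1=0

missing: thr0.R0=1 thr0.R1=1

outcome vector order: (thr0.R0,thr0.R1)
PSO: 4 outcomes — {(0,0), (0,1), (1,0), (1,1)}
PSO∖claimed = {(1,1)}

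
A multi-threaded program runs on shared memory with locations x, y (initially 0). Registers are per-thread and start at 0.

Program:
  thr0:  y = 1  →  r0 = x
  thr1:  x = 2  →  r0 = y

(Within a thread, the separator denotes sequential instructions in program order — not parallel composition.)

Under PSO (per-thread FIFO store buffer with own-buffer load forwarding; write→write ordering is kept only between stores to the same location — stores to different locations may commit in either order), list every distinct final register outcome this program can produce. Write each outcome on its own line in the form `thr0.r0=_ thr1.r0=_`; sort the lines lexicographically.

thr0.r0=0 thr1.r0=0
thr0.r0=0 thr1.r0=1
thr0.r0=2 thr1.r0=0
thr0.r0=2 thr1.r0=1

outcome vector order: (thr0.r0,thr1.r0)
|PSO outcomes| = 4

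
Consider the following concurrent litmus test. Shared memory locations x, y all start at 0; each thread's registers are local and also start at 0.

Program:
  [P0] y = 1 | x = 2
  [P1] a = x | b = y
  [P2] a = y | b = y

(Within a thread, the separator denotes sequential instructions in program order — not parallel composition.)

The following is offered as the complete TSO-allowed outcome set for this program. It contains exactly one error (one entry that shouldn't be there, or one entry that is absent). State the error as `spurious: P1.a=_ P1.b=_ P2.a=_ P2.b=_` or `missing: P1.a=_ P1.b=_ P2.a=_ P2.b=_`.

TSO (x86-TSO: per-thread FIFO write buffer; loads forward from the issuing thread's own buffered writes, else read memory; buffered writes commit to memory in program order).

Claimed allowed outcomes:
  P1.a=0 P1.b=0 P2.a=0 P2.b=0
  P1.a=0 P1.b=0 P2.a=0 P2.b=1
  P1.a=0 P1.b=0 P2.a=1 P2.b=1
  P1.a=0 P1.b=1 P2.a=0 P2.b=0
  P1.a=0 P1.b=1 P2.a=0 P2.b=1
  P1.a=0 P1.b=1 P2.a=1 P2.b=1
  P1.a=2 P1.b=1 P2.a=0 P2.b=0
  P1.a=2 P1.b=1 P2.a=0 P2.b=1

outcome vector order: (P1.a,P1.b,P2.a,P2.b)
TSO (9): 0000; 0001; 0011; 0100; 0101; 0111; 2100; 2101; 2111
TSO∖claimed = {2111}

missing: P1.a=2 P1.b=1 P2.a=1 P2.b=1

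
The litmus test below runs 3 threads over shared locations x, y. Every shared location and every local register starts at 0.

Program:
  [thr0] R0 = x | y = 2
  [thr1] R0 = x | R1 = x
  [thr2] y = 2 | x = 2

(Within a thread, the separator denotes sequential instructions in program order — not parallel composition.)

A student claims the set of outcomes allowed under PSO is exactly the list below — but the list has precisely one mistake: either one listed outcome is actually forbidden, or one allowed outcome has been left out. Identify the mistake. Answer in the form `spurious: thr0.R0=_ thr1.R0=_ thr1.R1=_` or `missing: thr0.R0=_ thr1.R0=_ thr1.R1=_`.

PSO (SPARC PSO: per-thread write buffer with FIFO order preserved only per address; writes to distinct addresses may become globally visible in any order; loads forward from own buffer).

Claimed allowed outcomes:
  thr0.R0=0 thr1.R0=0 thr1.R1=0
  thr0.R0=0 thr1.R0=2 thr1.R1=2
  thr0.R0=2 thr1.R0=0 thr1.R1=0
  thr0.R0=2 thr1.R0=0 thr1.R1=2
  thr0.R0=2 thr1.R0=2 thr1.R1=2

outcome vector order: (thr0.R0,thr1.R0,thr1.R1)
PSO: 6 outcomes — {<0 0 0>; <0 0 2>; <0 2 2>; <2 0 0>; <2 0 2>; <2 2 2>}
PSO∖claimed = {<0 0 2>}

missing: thr0.R0=0 thr1.R0=0 thr1.R1=2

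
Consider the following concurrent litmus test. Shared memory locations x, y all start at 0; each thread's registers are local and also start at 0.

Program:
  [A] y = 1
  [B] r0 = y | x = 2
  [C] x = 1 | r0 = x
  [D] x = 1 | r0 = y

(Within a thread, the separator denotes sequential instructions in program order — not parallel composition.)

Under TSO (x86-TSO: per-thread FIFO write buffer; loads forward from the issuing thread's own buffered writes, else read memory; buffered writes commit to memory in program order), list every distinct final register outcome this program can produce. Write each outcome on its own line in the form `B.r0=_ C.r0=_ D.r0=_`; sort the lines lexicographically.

outcome vector order: (B.r0,C.r0,D.r0)
|TSO outcomes| = 8

B.r0=0 C.r0=1 D.r0=0
B.r0=0 C.r0=1 D.r0=1
B.r0=0 C.r0=2 D.r0=0
B.r0=0 C.r0=2 D.r0=1
B.r0=1 C.r0=1 D.r0=0
B.r0=1 C.r0=1 D.r0=1
B.r0=1 C.r0=2 D.r0=0
B.r0=1 C.r0=2 D.r0=1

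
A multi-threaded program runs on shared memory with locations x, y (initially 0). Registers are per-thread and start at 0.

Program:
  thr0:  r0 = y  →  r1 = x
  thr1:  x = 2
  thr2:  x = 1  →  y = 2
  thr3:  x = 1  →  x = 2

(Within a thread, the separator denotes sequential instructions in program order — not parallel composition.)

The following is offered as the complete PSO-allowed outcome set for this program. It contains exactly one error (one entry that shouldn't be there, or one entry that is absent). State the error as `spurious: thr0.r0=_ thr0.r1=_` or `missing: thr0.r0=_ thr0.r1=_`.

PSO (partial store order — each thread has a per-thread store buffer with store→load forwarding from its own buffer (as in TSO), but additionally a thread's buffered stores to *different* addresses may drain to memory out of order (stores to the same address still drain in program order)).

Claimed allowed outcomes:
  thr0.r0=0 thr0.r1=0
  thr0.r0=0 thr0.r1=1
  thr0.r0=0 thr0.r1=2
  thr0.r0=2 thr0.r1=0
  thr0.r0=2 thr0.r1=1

missing: thr0.r0=2 thr0.r1=2

outcome vector order: (thr0.r0,thr0.r1)
PSO: 6 outcomes — {00 01 02 20 21 22}
PSO∖claimed = {22}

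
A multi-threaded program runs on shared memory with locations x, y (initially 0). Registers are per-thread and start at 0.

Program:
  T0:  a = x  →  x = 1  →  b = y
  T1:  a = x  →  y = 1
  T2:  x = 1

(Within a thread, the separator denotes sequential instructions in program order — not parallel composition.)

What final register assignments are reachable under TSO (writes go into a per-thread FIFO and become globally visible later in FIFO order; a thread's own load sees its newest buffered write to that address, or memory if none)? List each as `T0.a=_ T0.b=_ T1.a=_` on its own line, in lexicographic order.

T0.a=0 T0.b=0 T1.a=0
T0.a=0 T0.b=0 T1.a=1
T0.a=0 T0.b=1 T1.a=0
T0.a=0 T0.b=1 T1.a=1
T0.a=1 T0.b=0 T1.a=0
T0.a=1 T0.b=0 T1.a=1
T0.a=1 T0.b=1 T1.a=0
T0.a=1 T0.b=1 T1.a=1

outcome vector order: (T0.a,T0.b,T1.a)
|TSO outcomes| = 8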